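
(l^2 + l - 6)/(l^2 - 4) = (l + 3)/(l + 2)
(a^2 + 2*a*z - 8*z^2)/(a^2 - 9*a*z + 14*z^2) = (-a - 4*z)/(-a + 7*z)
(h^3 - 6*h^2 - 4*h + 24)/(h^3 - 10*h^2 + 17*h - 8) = (h^3 - 6*h^2 - 4*h + 24)/(h^3 - 10*h^2 + 17*h - 8)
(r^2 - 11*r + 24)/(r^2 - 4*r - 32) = (r - 3)/(r + 4)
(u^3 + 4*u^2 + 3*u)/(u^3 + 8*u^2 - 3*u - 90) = u*(u^2 + 4*u + 3)/(u^3 + 8*u^2 - 3*u - 90)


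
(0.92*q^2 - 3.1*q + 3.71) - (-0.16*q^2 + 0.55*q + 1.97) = 1.08*q^2 - 3.65*q + 1.74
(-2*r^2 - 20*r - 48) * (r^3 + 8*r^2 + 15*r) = -2*r^5 - 36*r^4 - 238*r^3 - 684*r^2 - 720*r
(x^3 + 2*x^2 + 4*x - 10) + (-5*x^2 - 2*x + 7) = x^3 - 3*x^2 + 2*x - 3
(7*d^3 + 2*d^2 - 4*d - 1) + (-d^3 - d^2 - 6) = 6*d^3 + d^2 - 4*d - 7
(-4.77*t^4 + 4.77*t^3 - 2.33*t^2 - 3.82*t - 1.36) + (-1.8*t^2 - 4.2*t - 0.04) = -4.77*t^4 + 4.77*t^3 - 4.13*t^2 - 8.02*t - 1.4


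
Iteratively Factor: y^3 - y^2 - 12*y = (y + 3)*(y^2 - 4*y) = (y - 4)*(y + 3)*(y)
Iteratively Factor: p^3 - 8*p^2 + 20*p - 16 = (p - 2)*(p^2 - 6*p + 8) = (p - 4)*(p - 2)*(p - 2)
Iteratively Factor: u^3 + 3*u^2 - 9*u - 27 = (u + 3)*(u^2 - 9) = (u - 3)*(u + 3)*(u + 3)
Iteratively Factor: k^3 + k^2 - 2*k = (k)*(k^2 + k - 2) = k*(k + 2)*(k - 1)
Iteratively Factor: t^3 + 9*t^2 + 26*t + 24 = (t + 4)*(t^2 + 5*t + 6) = (t + 2)*(t + 4)*(t + 3)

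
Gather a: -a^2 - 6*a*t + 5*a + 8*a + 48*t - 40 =-a^2 + a*(13 - 6*t) + 48*t - 40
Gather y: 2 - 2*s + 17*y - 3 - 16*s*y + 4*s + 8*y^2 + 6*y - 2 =2*s + 8*y^2 + y*(23 - 16*s) - 3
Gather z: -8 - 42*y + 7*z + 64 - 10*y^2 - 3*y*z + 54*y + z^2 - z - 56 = -10*y^2 + 12*y + z^2 + z*(6 - 3*y)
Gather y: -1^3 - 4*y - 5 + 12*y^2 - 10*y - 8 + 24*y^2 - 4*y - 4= 36*y^2 - 18*y - 18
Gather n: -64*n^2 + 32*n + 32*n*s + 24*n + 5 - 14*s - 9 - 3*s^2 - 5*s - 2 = -64*n^2 + n*(32*s + 56) - 3*s^2 - 19*s - 6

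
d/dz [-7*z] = -7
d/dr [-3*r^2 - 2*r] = -6*r - 2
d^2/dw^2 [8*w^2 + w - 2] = 16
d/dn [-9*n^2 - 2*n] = -18*n - 2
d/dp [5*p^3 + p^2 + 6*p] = 15*p^2 + 2*p + 6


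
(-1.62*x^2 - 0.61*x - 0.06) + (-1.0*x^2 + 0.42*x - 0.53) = -2.62*x^2 - 0.19*x - 0.59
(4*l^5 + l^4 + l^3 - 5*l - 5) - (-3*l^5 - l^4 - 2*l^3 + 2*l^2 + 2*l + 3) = 7*l^5 + 2*l^4 + 3*l^3 - 2*l^2 - 7*l - 8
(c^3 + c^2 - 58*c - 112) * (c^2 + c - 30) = c^5 + 2*c^4 - 87*c^3 - 200*c^2 + 1628*c + 3360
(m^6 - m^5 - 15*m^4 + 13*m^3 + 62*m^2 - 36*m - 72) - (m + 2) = m^6 - m^5 - 15*m^4 + 13*m^3 + 62*m^2 - 37*m - 74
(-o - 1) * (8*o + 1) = -8*o^2 - 9*o - 1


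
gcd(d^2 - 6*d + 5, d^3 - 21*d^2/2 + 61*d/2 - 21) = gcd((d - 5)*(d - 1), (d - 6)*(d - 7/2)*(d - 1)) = d - 1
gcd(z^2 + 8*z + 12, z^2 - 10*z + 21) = 1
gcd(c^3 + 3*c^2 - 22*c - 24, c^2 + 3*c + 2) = c + 1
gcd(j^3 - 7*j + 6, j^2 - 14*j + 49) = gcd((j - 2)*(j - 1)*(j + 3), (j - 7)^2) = 1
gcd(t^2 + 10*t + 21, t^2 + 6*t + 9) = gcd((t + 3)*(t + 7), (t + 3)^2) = t + 3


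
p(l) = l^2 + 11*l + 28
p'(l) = 2*l + 11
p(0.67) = 35.82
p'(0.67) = 12.34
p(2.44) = 60.79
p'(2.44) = 15.88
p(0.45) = 33.15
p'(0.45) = 11.90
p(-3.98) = 0.06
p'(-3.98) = 3.04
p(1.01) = 40.13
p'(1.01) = 13.02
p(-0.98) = 18.18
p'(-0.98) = 9.04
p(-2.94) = 4.30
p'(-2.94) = 5.12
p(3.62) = 80.92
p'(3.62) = 18.24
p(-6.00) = -2.00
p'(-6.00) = -1.00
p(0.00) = 28.00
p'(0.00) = 11.00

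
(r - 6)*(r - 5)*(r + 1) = r^3 - 10*r^2 + 19*r + 30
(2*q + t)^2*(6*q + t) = 24*q^3 + 28*q^2*t + 10*q*t^2 + t^3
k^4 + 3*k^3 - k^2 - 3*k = k*(k - 1)*(k + 1)*(k + 3)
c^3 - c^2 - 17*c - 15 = (c - 5)*(c + 1)*(c + 3)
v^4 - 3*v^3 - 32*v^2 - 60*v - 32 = (v - 8)*(v + 1)*(v + 2)^2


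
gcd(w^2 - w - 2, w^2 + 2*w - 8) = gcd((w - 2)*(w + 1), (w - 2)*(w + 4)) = w - 2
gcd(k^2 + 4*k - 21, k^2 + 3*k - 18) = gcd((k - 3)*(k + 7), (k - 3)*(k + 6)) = k - 3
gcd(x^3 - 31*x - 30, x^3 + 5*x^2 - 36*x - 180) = x^2 - x - 30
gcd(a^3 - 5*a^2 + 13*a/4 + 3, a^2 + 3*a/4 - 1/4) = 1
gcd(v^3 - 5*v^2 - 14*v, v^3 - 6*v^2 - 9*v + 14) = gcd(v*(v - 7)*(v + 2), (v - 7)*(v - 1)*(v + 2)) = v^2 - 5*v - 14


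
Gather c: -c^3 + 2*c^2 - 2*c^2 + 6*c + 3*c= -c^3 + 9*c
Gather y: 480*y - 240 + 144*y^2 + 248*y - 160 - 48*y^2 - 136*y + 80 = 96*y^2 + 592*y - 320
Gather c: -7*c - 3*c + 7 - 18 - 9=-10*c - 20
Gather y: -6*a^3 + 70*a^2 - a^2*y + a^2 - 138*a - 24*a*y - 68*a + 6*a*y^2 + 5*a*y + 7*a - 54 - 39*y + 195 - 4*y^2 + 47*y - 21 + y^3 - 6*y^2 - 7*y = -6*a^3 + 71*a^2 - 199*a + y^3 + y^2*(6*a - 10) + y*(-a^2 - 19*a + 1) + 120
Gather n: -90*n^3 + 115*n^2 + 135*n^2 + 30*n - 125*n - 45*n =-90*n^3 + 250*n^2 - 140*n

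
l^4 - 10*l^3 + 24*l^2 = l^2*(l - 6)*(l - 4)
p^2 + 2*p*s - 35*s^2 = (p - 5*s)*(p + 7*s)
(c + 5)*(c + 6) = c^2 + 11*c + 30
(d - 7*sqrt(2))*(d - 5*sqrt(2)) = d^2 - 12*sqrt(2)*d + 70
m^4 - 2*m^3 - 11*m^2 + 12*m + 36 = (m - 3)^2*(m + 2)^2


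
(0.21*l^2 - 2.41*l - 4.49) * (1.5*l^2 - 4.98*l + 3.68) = 0.315*l^4 - 4.6608*l^3 + 6.0396*l^2 + 13.4914*l - 16.5232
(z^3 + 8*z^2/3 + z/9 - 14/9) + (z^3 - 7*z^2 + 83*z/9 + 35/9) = 2*z^3 - 13*z^2/3 + 28*z/3 + 7/3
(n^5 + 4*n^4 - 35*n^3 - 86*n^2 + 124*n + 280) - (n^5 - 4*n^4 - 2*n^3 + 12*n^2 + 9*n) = 8*n^4 - 33*n^3 - 98*n^2 + 115*n + 280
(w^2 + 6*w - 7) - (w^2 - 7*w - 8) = 13*w + 1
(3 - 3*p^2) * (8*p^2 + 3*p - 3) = -24*p^4 - 9*p^3 + 33*p^2 + 9*p - 9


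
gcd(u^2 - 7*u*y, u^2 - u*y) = u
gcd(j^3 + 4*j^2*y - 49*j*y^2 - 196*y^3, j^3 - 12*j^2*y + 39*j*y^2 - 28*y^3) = -j + 7*y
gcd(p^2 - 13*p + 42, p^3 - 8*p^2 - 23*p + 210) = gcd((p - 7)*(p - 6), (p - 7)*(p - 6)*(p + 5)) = p^2 - 13*p + 42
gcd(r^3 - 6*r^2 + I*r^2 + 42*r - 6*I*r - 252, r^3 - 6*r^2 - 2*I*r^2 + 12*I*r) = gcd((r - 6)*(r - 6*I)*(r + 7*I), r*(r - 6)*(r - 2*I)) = r - 6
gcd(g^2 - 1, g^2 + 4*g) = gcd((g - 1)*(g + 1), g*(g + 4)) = 1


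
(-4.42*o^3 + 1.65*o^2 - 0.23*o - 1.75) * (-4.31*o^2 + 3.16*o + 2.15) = 19.0502*o^5 - 21.0787*o^4 - 3.2977*o^3 + 10.3632*o^2 - 6.0245*o - 3.7625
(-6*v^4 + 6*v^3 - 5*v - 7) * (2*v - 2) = -12*v^5 + 24*v^4 - 12*v^3 - 10*v^2 - 4*v + 14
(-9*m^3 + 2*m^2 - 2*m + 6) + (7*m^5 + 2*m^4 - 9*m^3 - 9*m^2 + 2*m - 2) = 7*m^5 + 2*m^4 - 18*m^3 - 7*m^2 + 4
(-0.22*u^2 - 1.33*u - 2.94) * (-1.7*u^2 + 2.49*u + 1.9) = 0.374*u^4 + 1.7132*u^3 + 1.2683*u^2 - 9.8476*u - 5.586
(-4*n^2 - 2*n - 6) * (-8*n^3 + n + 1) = 32*n^5 + 16*n^4 + 44*n^3 - 6*n^2 - 8*n - 6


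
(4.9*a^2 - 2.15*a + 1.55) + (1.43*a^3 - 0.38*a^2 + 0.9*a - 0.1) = 1.43*a^3 + 4.52*a^2 - 1.25*a + 1.45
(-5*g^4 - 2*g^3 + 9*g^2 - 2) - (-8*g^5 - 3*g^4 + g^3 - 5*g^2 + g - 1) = 8*g^5 - 2*g^4 - 3*g^3 + 14*g^2 - g - 1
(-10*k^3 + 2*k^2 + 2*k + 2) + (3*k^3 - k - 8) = -7*k^3 + 2*k^2 + k - 6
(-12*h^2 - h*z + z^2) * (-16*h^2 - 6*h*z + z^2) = 192*h^4 + 88*h^3*z - 22*h^2*z^2 - 7*h*z^3 + z^4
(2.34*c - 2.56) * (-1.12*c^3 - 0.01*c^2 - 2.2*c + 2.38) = -2.6208*c^4 + 2.8438*c^3 - 5.1224*c^2 + 11.2012*c - 6.0928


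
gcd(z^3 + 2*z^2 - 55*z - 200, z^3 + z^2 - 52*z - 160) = z^2 - 3*z - 40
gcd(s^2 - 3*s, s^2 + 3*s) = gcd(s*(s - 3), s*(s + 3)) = s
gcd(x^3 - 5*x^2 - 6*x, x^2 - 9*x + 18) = x - 6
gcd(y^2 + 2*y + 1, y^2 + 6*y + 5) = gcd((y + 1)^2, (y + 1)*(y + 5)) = y + 1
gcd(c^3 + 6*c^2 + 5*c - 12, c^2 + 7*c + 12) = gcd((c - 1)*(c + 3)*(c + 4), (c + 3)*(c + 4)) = c^2 + 7*c + 12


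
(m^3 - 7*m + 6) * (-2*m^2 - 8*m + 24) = -2*m^5 - 8*m^4 + 38*m^3 + 44*m^2 - 216*m + 144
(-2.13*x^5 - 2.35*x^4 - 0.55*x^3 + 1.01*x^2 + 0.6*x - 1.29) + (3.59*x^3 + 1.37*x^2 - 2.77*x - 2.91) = -2.13*x^5 - 2.35*x^4 + 3.04*x^3 + 2.38*x^2 - 2.17*x - 4.2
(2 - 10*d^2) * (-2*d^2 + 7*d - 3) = 20*d^4 - 70*d^3 + 26*d^2 + 14*d - 6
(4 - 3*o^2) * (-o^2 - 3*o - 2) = 3*o^4 + 9*o^3 + 2*o^2 - 12*o - 8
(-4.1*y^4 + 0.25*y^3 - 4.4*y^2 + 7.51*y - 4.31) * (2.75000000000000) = -11.275*y^4 + 0.6875*y^3 - 12.1*y^2 + 20.6525*y - 11.8525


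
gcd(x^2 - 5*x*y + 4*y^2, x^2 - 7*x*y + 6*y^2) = x - y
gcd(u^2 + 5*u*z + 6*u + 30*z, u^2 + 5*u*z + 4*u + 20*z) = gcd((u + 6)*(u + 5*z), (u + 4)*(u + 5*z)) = u + 5*z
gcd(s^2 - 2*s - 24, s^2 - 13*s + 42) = s - 6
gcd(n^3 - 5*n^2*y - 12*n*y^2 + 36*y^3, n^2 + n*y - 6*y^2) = -n^2 - n*y + 6*y^2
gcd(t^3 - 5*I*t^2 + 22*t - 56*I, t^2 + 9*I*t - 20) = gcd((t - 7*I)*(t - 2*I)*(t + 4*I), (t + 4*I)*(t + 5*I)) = t + 4*I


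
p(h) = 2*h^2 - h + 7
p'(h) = 4*h - 1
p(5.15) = 54.90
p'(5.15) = 19.60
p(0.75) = 7.38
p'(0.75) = 2.00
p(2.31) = 15.36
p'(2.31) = 8.24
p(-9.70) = 204.88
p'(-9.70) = -39.80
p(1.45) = 9.76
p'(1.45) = 4.80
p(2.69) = 18.78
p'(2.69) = 9.76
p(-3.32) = 32.36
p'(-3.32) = -14.28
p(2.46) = 16.64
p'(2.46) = 8.84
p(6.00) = 73.00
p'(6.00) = 23.00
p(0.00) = 7.00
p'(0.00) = -1.00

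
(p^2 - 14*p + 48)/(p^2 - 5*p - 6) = (p - 8)/(p + 1)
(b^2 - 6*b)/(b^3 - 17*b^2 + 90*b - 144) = b/(b^2 - 11*b + 24)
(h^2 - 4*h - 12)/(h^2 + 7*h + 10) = (h - 6)/(h + 5)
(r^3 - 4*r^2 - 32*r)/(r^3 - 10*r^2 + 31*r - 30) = r*(r^2 - 4*r - 32)/(r^3 - 10*r^2 + 31*r - 30)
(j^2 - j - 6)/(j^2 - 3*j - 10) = (j - 3)/(j - 5)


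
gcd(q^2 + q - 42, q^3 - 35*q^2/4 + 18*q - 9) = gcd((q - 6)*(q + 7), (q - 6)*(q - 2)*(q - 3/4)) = q - 6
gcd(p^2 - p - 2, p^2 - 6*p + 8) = p - 2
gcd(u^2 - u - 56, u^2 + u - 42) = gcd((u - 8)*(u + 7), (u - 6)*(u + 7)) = u + 7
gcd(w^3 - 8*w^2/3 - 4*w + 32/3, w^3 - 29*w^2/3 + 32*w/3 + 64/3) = w - 8/3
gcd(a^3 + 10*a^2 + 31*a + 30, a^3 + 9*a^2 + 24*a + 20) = a^2 + 7*a + 10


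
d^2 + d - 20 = (d - 4)*(d + 5)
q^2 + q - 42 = (q - 6)*(q + 7)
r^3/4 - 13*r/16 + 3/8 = (r/4 + 1/2)*(r - 3/2)*(r - 1/2)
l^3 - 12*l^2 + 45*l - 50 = (l - 5)^2*(l - 2)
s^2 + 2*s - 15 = (s - 3)*(s + 5)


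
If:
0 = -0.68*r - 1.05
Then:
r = -1.54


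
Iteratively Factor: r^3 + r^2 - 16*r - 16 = (r - 4)*(r^2 + 5*r + 4) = (r - 4)*(r + 4)*(r + 1)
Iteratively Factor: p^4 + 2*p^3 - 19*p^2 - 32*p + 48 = (p - 4)*(p^3 + 6*p^2 + 5*p - 12) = (p - 4)*(p + 3)*(p^2 + 3*p - 4) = (p - 4)*(p - 1)*(p + 3)*(p + 4)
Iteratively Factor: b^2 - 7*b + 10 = (b - 2)*(b - 5)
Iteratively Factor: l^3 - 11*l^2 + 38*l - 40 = (l - 5)*(l^2 - 6*l + 8) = (l - 5)*(l - 2)*(l - 4)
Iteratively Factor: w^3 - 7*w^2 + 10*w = (w)*(w^2 - 7*w + 10) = w*(w - 5)*(w - 2)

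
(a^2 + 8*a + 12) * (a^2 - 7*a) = a^4 + a^3 - 44*a^2 - 84*a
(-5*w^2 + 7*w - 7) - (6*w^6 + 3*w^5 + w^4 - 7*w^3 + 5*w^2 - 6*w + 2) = -6*w^6 - 3*w^5 - w^4 + 7*w^3 - 10*w^2 + 13*w - 9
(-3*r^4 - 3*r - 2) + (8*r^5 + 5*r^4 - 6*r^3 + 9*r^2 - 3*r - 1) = 8*r^5 + 2*r^4 - 6*r^3 + 9*r^2 - 6*r - 3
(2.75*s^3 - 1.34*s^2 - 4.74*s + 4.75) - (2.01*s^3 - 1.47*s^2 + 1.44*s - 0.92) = 0.74*s^3 + 0.13*s^2 - 6.18*s + 5.67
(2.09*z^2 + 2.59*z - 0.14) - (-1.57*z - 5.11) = 2.09*z^2 + 4.16*z + 4.97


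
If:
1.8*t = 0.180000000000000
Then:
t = 0.10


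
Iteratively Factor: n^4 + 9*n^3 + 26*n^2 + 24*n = (n + 4)*(n^3 + 5*n^2 + 6*n) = n*(n + 4)*(n^2 + 5*n + 6) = n*(n + 2)*(n + 4)*(n + 3)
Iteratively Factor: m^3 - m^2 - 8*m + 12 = (m + 3)*(m^2 - 4*m + 4) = (m - 2)*(m + 3)*(m - 2)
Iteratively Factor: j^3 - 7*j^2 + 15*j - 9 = (j - 3)*(j^2 - 4*j + 3) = (j - 3)*(j - 1)*(j - 3)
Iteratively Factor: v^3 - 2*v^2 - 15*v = (v - 5)*(v^2 + 3*v) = (v - 5)*(v + 3)*(v)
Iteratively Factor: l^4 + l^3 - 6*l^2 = (l)*(l^3 + l^2 - 6*l) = l*(l - 2)*(l^2 + 3*l) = l*(l - 2)*(l + 3)*(l)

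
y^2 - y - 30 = (y - 6)*(y + 5)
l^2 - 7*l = l*(l - 7)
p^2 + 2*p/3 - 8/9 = (p - 2/3)*(p + 4/3)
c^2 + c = c*(c + 1)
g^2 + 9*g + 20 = (g + 4)*(g + 5)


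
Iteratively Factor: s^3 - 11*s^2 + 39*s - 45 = (s - 3)*(s^2 - 8*s + 15) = (s - 3)^2*(s - 5)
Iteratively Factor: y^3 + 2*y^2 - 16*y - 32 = (y + 4)*(y^2 - 2*y - 8) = (y - 4)*(y + 4)*(y + 2)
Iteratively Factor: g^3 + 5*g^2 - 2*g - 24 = (g + 3)*(g^2 + 2*g - 8) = (g + 3)*(g + 4)*(g - 2)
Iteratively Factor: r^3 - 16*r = (r + 4)*(r^2 - 4*r) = (r - 4)*(r + 4)*(r)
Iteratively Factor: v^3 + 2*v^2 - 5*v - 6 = (v + 1)*(v^2 + v - 6) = (v + 1)*(v + 3)*(v - 2)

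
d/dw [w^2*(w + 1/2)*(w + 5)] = w*(8*w^2 + 33*w + 10)/2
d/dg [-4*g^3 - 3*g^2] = 6*g*(-2*g - 1)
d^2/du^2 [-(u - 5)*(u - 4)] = -2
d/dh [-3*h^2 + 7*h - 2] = 7 - 6*h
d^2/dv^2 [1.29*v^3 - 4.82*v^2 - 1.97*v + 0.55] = 7.74*v - 9.64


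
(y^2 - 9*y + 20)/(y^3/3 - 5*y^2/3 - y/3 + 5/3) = 3*(y - 4)/(y^2 - 1)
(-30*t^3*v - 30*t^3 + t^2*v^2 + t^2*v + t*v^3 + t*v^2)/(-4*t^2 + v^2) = t*(30*t^2*v + 30*t^2 - t*v^2 - t*v - v^3 - v^2)/(4*t^2 - v^2)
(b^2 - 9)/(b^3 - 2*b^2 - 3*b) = (b + 3)/(b*(b + 1))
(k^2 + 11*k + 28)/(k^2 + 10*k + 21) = (k + 4)/(k + 3)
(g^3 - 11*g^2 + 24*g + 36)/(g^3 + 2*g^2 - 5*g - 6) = (g^2 - 12*g + 36)/(g^2 + g - 6)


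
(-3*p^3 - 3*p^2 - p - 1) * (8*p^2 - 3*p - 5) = -24*p^5 - 15*p^4 + 16*p^3 + 10*p^2 + 8*p + 5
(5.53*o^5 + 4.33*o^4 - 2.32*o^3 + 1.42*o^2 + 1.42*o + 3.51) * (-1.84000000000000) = -10.1752*o^5 - 7.9672*o^4 + 4.2688*o^3 - 2.6128*o^2 - 2.6128*o - 6.4584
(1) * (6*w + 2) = 6*w + 2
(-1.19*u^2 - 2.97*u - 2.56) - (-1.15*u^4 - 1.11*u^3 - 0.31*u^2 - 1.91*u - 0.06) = 1.15*u^4 + 1.11*u^3 - 0.88*u^2 - 1.06*u - 2.5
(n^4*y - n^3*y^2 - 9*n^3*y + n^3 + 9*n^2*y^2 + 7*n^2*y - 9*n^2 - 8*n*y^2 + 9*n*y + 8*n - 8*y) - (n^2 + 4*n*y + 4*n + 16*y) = n^4*y - n^3*y^2 - 9*n^3*y + n^3 + 9*n^2*y^2 + 7*n^2*y - 10*n^2 - 8*n*y^2 + 5*n*y + 4*n - 24*y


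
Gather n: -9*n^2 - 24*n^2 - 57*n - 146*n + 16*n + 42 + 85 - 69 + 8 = -33*n^2 - 187*n + 66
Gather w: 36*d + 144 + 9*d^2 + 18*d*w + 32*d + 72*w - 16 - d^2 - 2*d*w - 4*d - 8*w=8*d^2 + 64*d + w*(16*d + 64) + 128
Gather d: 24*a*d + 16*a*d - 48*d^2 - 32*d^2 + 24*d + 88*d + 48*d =-80*d^2 + d*(40*a + 160)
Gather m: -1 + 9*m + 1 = 9*m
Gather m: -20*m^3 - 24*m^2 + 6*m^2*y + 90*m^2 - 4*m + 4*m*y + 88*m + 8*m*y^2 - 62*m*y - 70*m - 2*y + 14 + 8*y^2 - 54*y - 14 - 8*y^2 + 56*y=-20*m^3 + m^2*(6*y + 66) + m*(8*y^2 - 58*y + 14)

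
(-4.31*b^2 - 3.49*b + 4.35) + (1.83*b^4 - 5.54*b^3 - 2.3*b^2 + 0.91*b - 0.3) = 1.83*b^4 - 5.54*b^3 - 6.61*b^2 - 2.58*b + 4.05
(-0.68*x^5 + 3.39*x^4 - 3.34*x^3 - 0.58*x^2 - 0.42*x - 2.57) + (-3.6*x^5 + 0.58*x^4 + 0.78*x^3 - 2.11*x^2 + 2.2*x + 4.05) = -4.28*x^5 + 3.97*x^4 - 2.56*x^3 - 2.69*x^2 + 1.78*x + 1.48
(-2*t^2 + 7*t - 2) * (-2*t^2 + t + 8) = 4*t^4 - 16*t^3 - 5*t^2 + 54*t - 16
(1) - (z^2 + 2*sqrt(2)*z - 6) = -z^2 - 2*sqrt(2)*z + 7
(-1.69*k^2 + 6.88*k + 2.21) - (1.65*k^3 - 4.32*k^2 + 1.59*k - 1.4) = -1.65*k^3 + 2.63*k^2 + 5.29*k + 3.61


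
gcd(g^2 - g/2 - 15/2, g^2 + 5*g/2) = g + 5/2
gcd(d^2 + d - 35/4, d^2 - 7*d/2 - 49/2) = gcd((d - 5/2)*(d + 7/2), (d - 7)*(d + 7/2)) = d + 7/2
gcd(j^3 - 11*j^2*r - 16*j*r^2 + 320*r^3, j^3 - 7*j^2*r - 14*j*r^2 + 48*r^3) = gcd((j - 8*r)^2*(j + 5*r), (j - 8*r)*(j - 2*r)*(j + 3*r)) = -j + 8*r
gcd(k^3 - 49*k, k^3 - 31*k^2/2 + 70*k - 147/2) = k - 7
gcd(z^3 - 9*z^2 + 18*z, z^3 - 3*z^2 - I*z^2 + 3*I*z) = z^2 - 3*z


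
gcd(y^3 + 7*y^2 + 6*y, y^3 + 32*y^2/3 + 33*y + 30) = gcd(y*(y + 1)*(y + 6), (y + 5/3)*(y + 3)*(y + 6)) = y + 6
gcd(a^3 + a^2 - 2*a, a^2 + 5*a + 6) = a + 2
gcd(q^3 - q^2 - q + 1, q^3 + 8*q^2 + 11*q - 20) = q - 1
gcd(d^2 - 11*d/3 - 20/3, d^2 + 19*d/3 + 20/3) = d + 4/3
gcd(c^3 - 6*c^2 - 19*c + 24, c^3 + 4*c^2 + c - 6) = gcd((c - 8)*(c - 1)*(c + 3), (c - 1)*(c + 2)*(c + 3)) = c^2 + 2*c - 3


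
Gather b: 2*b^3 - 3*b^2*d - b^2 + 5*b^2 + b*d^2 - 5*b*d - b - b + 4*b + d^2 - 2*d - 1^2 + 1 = 2*b^3 + b^2*(4 - 3*d) + b*(d^2 - 5*d + 2) + d^2 - 2*d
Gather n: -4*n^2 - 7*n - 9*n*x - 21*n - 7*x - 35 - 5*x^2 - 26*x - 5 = -4*n^2 + n*(-9*x - 28) - 5*x^2 - 33*x - 40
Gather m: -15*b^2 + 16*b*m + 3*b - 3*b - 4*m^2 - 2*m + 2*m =-15*b^2 + 16*b*m - 4*m^2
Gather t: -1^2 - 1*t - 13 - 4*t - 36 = -5*t - 50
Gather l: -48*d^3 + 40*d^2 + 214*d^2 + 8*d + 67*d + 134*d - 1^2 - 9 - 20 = -48*d^3 + 254*d^2 + 209*d - 30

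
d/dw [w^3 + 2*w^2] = w*(3*w + 4)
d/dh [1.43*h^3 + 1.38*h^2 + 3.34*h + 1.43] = 4.29*h^2 + 2.76*h + 3.34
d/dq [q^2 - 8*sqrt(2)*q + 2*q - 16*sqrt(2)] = 2*q - 8*sqrt(2) + 2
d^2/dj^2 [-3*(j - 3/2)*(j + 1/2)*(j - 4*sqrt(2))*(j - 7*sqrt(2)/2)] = -36*j^2 + 18*j + 135*sqrt(2)*j - 327/2 - 45*sqrt(2)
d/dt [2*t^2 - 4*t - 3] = 4*t - 4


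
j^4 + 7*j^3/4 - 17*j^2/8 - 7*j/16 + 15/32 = (j - 3/4)*(j - 1/2)*(j + 1/2)*(j + 5/2)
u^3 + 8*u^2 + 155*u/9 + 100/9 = (u + 4/3)*(u + 5/3)*(u + 5)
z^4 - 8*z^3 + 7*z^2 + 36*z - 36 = (z - 6)*(z - 3)*(z - 1)*(z + 2)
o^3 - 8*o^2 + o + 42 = (o - 7)*(o - 3)*(o + 2)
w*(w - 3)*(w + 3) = w^3 - 9*w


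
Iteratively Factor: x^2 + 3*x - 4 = (x + 4)*(x - 1)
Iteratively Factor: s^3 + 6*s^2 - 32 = (s + 4)*(s^2 + 2*s - 8) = (s + 4)^2*(s - 2)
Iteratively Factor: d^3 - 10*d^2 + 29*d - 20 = (d - 4)*(d^2 - 6*d + 5) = (d - 5)*(d - 4)*(d - 1)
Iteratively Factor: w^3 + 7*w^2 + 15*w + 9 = (w + 3)*(w^2 + 4*w + 3) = (w + 3)^2*(w + 1)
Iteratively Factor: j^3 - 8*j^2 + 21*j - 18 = (j - 3)*(j^2 - 5*j + 6) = (j - 3)*(j - 2)*(j - 3)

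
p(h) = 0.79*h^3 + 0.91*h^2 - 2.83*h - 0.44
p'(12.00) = 360.29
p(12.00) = 1461.76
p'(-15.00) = 503.12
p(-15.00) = -2419.49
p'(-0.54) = -3.12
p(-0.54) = 1.23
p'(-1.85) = 1.91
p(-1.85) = 2.91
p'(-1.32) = -1.10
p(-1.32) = 3.06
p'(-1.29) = -1.23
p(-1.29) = 3.03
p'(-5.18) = 51.34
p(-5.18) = -71.17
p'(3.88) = 39.91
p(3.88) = 48.42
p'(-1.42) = -0.64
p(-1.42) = 3.15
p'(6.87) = 121.53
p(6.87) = 279.22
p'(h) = 2.37*h^2 + 1.82*h - 2.83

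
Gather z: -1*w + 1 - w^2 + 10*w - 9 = -w^2 + 9*w - 8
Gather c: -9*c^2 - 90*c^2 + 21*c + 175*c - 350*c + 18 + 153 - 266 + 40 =-99*c^2 - 154*c - 55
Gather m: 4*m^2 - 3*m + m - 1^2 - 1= 4*m^2 - 2*m - 2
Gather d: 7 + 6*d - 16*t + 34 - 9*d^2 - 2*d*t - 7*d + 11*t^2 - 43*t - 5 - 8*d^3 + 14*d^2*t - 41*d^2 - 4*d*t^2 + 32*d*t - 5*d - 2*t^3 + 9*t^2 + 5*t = -8*d^3 + d^2*(14*t - 50) + d*(-4*t^2 + 30*t - 6) - 2*t^3 + 20*t^2 - 54*t + 36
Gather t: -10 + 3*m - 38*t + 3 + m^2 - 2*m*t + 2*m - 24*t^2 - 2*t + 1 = m^2 + 5*m - 24*t^2 + t*(-2*m - 40) - 6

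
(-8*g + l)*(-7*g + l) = 56*g^2 - 15*g*l + l^2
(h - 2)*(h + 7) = h^2 + 5*h - 14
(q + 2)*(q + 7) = q^2 + 9*q + 14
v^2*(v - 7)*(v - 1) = v^4 - 8*v^3 + 7*v^2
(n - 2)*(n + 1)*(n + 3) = n^3 + 2*n^2 - 5*n - 6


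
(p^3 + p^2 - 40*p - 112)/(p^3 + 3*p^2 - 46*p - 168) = (p + 4)/(p + 6)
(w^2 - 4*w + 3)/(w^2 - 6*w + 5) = (w - 3)/(w - 5)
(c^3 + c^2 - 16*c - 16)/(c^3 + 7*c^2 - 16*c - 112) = (c + 1)/(c + 7)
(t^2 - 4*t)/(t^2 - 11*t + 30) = t*(t - 4)/(t^2 - 11*t + 30)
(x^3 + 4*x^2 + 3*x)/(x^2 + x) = x + 3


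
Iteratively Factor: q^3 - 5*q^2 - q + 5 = (q - 1)*(q^2 - 4*q - 5) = (q - 5)*(q - 1)*(q + 1)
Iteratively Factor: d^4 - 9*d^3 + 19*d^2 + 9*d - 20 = (d - 1)*(d^3 - 8*d^2 + 11*d + 20) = (d - 4)*(d - 1)*(d^2 - 4*d - 5) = (d - 5)*(d - 4)*(d - 1)*(d + 1)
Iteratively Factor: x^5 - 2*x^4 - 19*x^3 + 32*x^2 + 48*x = (x + 1)*(x^4 - 3*x^3 - 16*x^2 + 48*x) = x*(x + 1)*(x^3 - 3*x^2 - 16*x + 48) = x*(x - 4)*(x + 1)*(x^2 + x - 12) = x*(x - 4)*(x + 1)*(x + 4)*(x - 3)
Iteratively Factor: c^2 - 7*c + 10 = (c - 2)*(c - 5)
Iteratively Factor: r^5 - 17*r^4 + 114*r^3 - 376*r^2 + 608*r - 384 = (r - 4)*(r^4 - 13*r^3 + 62*r^2 - 128*r + 96) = (r - 4)*(r - 2)*(r^3 - 11*r^2 + 40*r - 48) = (r - 4)*(r - 3)*(r - 2)*(r^2 - 8*r + 16) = (r - 4)^2*(r - 3)*(r - 2)*(r - 4)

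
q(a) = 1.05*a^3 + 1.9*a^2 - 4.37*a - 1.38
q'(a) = 3.15*a^2 + 3.8*a - 4.37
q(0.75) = -3.15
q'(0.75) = 0.25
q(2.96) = 29.56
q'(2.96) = 34.48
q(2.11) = 7.72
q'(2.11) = 17.67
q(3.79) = 66.51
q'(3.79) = 55.28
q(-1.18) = 4.70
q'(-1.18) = -4.47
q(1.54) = 0.23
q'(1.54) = 8.95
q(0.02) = -1.47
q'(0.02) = -4.29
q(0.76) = -3.14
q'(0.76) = 0.34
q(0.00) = -1.38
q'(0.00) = -4.37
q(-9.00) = -573.60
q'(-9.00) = 216.58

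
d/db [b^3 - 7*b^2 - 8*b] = 3*b^2 - 14*b - 8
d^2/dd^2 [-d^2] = -2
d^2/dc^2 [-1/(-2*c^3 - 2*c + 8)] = (-3*c*(c^3 + c - 4) + (3*c^2 + 1)^2)/(c^3 + c - 4)^3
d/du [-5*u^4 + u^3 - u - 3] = -20*u^3 + 3*u^2 - 1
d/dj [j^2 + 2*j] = 2*j + 2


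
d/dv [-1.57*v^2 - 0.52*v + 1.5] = -3.14*v - 0.52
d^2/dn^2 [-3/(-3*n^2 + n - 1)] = 6*(-9*n^2 + 3*n + (6*n - 1)^2 - 3)/(3*n^2 - n + 1)^3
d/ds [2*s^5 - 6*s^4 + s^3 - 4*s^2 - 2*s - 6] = 10*s^4 - 24*s^3 + 3*s^2 - 8*s - 2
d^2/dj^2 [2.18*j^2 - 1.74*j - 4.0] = 4.36000000000000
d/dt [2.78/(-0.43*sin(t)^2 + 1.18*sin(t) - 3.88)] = (2.3908*sin(t) - 3.2804)*cos(t)/(0.43*sin(t)^2 - 1.18*sin(t) + 3.88)^2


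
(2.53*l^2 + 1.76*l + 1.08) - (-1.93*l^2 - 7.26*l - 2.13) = 4.46*l^2 + 9.02*l + 3.21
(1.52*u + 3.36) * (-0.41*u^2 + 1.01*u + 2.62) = -0.6232*u^3 + 0.1576*u^2 + 7.376*u + 8.8032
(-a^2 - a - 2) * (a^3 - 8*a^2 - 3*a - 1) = -a^5 + 7*a^4 + 9*a^3 + 20*a^2 + 7*a + 2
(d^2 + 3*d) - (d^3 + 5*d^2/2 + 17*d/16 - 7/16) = -d^3 - 3*d^2/2 + 31*d/16 + 7/16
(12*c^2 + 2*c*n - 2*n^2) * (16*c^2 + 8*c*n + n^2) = 192*c^4 + 128*c^3*n - 4*c^2*n^2 - 14*c*n^3 - 2*n^4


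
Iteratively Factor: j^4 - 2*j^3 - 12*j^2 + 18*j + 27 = (j - 3)*(j^3 + j^2 - 9*j - 9) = (j - 3)^2*(j^2 + 4*j + 3) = (j - 3)^2*(j + 3)*(j + 1)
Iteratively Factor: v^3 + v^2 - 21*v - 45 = (v - 5)*(v^2 + 6*v + 9) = (v - 5)*(v + 3)*(v + 3)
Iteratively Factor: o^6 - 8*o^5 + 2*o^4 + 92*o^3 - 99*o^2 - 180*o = (o + 3)*(o^5 - 11*o^4 + 35*o^3 - 13*o^2 - 60*o) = (o - 4)*(o + 3)*(o^4 - 7*o^3 + 7*o^2 + 15*o) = (o - 4)*(o - 3)*(o + 3)*(o^3 - 4*o^2 - 5*o) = o*(o - 4)*(o - 3)*(o + 3)*(o^2 - 4*o - 5) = o*(o - 5)*(o - 4)*(o - 3)*(o + 3)*(o + 1)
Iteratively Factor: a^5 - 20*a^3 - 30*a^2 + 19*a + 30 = (a + 2)*(a^4 - 2*a^3 - 16*a^2 + 2*a + 15) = (a + 1)*(a + 2)*(a^3 - 3*a^2 - 13*a + 15) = (a - 5)*(a + 1)*(a + 2)*(a^2 + 2*a - 3) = (a - 5)*(a - 1)*(a + 1)*(a + 2)*(a + 3)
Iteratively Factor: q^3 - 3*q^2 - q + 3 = (q + 1)*(q^2 - 4*q + 3) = (q - 1)*(q + 1)*(q - 3)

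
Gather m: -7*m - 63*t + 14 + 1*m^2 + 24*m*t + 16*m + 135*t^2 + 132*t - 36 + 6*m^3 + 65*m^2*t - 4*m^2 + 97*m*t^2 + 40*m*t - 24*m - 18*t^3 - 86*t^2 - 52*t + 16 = 6*m^3 + m^2*(65*t - 3) + m*(97*t^2 + 64*t - 15) - 18*t^3 + 49*t^2 + 17*t - 6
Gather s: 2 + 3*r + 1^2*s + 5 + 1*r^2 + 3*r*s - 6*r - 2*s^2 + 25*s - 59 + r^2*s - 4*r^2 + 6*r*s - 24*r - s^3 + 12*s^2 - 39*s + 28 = -3*r^2 - 27*r - s^3 + 10*s^2 + s*(r^2 + 9*r - 13) - 24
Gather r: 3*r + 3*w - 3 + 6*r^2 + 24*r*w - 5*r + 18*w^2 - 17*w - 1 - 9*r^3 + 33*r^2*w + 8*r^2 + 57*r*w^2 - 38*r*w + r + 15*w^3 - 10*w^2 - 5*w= -9*r^3 + r^2*(33*w + 14) + r*(57*w^2 - 14*w - 1) + 15*w^3 + 8*w^2 - 19*w - 4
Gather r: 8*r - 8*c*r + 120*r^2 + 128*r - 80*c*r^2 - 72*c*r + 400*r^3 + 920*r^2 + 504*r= 400*r^3 + r^2*(1040 - 80*c) + r*(640 - 80*c)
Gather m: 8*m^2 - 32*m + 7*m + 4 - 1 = 8*m^2 - 25*m + 3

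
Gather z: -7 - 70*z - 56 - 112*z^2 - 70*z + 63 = -112*z^2 - 140*z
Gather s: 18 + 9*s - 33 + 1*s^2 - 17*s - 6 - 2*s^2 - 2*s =-s^2 - 10*s - 21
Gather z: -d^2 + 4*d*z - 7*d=-d^2 + 4*d*z - 7*d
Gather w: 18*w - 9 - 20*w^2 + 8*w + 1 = -20*w^2 + 26*w - 8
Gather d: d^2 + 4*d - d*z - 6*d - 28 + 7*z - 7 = d^2 + d*(-z - 2) + 7*z - 35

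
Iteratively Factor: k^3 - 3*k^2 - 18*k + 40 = (k - 2)*(k^2 - k - 20) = (k - 2)*(k + 4)*(k - 5)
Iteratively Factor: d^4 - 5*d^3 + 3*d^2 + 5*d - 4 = (d - 4)*(d^3 - d^2 - d + 1) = (d - 4)*(d + 1)*(d^2 - 2*d + 1) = (d - 4)*(d - 1)*(d + 1)*(d - 1)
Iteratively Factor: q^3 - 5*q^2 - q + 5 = (q - 5)*(q^2 - 1) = (q - 5)*(q + 1)*(q - 1)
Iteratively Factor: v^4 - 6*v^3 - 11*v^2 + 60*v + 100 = (v - 5)*(v^3 - v^2 - 16*v - 20) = (v - 5)*(v + 2)*(v^2 - 3*v - 10) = (v - 5)^2*(v + 2)*(v + 2)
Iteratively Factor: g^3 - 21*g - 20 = (g + 1)*(g^2 - g - 20) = (g + 1)*(g + 4)*(g - 5)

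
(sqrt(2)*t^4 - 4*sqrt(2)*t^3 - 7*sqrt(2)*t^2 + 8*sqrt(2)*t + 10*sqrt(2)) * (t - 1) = sqrt(2)*t^5 - 5*sqrt(2)*t^4 - 3*sqrt(2)*t^3 + 15*sqrt(2)*t^2 + 2*sqrt(2)*t - 10*sqrt(2)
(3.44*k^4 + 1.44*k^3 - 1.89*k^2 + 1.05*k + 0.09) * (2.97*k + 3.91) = 10.2168*k^5 + 17.7272*k^4 + 0.0171000000000001*k^3 - 4.2714*k^2 + 4.3728*k + 0.3519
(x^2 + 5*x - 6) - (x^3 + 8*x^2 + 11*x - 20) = -x^3 - 7*x^2 - 6*x + 14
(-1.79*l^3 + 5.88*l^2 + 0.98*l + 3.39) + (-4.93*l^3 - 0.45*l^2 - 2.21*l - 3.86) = -6.72*l^3 + 5.43*l^2 - 1.23*l - 0.47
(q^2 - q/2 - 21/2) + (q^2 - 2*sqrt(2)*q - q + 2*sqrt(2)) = 2*q^2 - 2*sqrt(2)*q - 3*q/2 - 21/2 + 2*sqrt(2)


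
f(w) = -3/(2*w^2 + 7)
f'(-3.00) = -0.06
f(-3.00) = -0.12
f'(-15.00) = 0.00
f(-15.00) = -0.00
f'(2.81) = 0.06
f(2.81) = -0.13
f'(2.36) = 0.09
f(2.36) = -0.17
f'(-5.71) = -0.01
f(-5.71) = -0.04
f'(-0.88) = -0.14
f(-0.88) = -0.35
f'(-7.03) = -0.01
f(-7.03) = -0.03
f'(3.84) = 0.03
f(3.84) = -0.08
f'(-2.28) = -0.09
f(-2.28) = -0.17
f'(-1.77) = -0.12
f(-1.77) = -0.23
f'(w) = 12*w/(2*w^2 + 7)^2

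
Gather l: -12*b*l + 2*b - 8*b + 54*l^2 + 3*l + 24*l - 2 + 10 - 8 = -6*b + 54*l^2 + l*(27 - 12*b)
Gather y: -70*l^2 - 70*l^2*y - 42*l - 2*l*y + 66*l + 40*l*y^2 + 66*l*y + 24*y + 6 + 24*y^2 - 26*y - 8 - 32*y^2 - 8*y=-70*l^2 + 24*l + y^2*(40*l - 8) + y*(-70*l^2 + 64*l - 10) - 2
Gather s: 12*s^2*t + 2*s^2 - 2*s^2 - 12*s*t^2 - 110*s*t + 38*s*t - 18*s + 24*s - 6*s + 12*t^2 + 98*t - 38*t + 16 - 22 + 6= 12*s^2*t + s*(-12*t^2 - 72*t) + 12*t^2 + 60*t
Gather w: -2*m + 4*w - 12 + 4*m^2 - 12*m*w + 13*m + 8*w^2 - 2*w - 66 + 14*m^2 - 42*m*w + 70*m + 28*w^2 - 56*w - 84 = 18*m^2 + 81*m + 36*w^2 + w*(-54*m - 54) - 162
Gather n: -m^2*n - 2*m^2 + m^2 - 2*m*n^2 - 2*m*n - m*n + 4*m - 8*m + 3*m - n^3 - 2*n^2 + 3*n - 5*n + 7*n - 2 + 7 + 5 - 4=-m^2 - m - n^3 + n^2*(-2*m - 2) + n*(-m^2 - 3*m + 5) + 6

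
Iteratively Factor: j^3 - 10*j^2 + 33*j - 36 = (j - 3)*(j^2 - 7*j + 12) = (j - 3)^2*(j - 4)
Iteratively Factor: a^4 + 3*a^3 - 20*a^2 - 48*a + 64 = (a + 4)*(a^3 - a^2 - 16*a + 16) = (a - 1)*(a + 4)*(a^2 - 16) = (a - 4)*(a - 1)*(a + 4)*(a + 4)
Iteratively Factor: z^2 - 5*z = (z)*(z - 5)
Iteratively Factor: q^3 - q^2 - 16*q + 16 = (q - 4)*(q^2 + 3*q - 4) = (q - 4)*(q + 4)*(q - 1)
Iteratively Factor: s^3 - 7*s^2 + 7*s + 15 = (s - 5)*(s^2 - 2*s - 3) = (s - 5)*(s - 3)*(s + 1)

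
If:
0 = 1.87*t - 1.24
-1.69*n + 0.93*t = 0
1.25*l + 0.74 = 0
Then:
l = -0.59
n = 0.36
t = 0.66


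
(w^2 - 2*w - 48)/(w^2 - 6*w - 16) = (w + 6)/(w + 2)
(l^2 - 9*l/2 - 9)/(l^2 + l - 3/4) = 2*(l - 6)/(2*l - 1)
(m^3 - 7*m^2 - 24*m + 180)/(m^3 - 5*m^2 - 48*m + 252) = (m + 5)/(m + 7)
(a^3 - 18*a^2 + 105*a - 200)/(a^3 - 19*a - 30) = (a^2 - 13*a + 40)/(a^2 + 5*a + 6)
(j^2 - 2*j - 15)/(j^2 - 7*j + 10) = (j + 3)/(j - 2)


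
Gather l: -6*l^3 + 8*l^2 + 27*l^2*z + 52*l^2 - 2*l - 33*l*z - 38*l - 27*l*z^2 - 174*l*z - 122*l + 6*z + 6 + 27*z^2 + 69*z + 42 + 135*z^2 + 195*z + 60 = -6*l^3 + l^2*(27*z + 60) + l*(-27*z^2 - 207*z - 162) + 162*z^2 + 270*z + 108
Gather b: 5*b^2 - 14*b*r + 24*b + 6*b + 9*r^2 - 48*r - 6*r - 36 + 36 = 5*b^2 + b*(30 - 14*r) + 9*r^2 - 54*r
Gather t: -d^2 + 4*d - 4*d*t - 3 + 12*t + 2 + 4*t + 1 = -d^2 + 4*d + t*(16 - 4*d)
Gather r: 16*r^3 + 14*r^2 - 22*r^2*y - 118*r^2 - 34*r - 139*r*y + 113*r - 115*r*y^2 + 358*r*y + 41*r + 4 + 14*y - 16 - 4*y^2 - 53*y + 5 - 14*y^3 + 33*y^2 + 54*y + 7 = 16*r^3 + r^2*(-22*y - 104) + r*(-115*y^2 + 219*y + 120) - 14*y^3 + 29*y^2 + 15*y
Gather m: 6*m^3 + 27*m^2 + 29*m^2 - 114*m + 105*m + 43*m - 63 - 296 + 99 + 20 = 6*m^3 + 56*m^2 + 34*m - 240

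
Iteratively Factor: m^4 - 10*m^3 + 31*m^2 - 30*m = (m - 2)*(m^3 - 8*m^2 + 15*m) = m*(m - 2)*(m^2 - 8*m + 15) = m*(m - 5)*(m - 2)*(m - 3)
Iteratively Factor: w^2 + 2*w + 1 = (w + 1)*(w + 1)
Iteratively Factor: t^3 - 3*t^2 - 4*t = (t)*(t^2 - 3*t - 4) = t*(t + 1)*(t - 4)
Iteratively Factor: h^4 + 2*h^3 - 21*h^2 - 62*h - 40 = (h + 4)*(h^3 - 2*h^2 - 13*h - 10) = (h + 2)*(h + 4)*(h^2 - 4*h - 5) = (h - 5)*(h + 2)*(h + 4)*(h + 1)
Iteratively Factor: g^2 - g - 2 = (g - 2)*(g + 1)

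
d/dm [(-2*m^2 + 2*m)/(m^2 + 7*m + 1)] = 2*(-8*m^2 - 2*m + 1)/(m^4 + 14*m^3 + 51*m^2 + 14*m + 1)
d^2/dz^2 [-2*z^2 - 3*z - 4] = -4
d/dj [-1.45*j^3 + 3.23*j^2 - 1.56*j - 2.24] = -4.35*j^2 + 6.46*j - 1.56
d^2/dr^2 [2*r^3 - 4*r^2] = 12*r - 8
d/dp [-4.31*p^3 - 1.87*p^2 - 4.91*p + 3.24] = -12.93*p^2 - 3.74*p - 4.91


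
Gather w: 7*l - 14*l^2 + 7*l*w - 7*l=-14*l^2 + 7*l*w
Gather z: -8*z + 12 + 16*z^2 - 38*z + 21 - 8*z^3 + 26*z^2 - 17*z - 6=-8*z^3 + 42*z^2 - 63*z + 27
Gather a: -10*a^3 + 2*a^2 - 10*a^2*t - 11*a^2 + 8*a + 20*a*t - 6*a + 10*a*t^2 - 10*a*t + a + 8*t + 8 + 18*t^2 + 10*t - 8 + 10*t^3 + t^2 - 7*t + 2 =-10*a^3 + a^2*(-10*t - 9) + a*(10*t^2 + 10*t + 3) + 10*t^3 + 19*t^2 + 11*t + 2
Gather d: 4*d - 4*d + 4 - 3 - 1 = 0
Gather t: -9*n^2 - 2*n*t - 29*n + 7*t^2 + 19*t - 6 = -9*n^2 - 29*n + 7*t^2 + t*(19 - 2*n) - 6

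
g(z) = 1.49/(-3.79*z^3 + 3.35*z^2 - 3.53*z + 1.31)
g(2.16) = -0.05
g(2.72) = -0.02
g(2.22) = -0.05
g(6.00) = -0.00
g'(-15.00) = 0.00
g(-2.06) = 0.03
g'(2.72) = 0.03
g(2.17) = -0.05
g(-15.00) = 0.00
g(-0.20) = 0.68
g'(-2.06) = 0.03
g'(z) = 1.49*(11.37*z^2 - 6.7*z + 3.53)/(-3.79*z^3 + 3.35*z^2 - 3.53*z + 1.31)^2 = (16.9413*z^2 - 9.983*z + 5.2597)/(3.79*z^3 - 3.35*z^2 + 3.53*z - 1.31)^2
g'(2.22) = 0.07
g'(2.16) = 0.08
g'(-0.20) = 1.67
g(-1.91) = 0.03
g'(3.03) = 0.02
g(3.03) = -0.02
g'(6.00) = 0.00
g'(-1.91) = 0.04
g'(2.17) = 0.07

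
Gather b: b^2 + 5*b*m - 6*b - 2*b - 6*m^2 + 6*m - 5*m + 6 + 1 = b^2 + b*(5*m - 8) - 6*m^2 + m + 7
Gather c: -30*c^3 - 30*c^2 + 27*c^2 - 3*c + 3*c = -30*c^3 - 3*c^2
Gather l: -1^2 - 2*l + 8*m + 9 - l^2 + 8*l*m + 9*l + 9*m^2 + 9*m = -l^2 + l*(8*m + 7) + 9*m^2 + 17*m + 8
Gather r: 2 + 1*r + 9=r + 11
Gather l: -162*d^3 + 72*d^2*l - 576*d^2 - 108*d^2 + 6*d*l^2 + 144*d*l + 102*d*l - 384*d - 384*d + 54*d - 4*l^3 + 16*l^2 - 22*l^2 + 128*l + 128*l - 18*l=-162*d^3 - 684*d^2 - 714*d - 4*l^3 + l^2*(6*d - 6) + l*(72*d^2 + 246*d + 238)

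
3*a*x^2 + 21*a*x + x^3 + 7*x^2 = x*(3*a + x)*(x + 7)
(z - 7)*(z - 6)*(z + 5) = z^3 - 8*z^2 - 23*z + 210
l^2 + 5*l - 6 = (l - 1)*(l + 6)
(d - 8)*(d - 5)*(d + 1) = d^3 - 12*d^2 + 27*d + 40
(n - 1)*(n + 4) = n^2 + 3*n - 4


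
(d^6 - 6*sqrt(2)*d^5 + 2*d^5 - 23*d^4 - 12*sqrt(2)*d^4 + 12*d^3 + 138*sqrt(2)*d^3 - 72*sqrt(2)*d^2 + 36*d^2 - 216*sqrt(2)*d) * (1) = d^6 - 6*sqrt(2)*d^5 + 2*d^5 - 23*d^4 - 12*sqrt(2)*d^4 + 12*d^3 + 138*sqrt(2)*d^3 - 72*sqrt(2)*d^2 + 36*d^2 - 216*sqrt(2)*d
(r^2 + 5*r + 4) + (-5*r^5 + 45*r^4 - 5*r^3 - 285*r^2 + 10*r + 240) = -5*r^5 + 45*r^4 - 5*r^3 - 284*r^2 + 15*r + 244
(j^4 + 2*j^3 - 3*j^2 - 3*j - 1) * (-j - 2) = -j^5 - 4*j^4 - j^3 + 9*j^2 + 7*j + 2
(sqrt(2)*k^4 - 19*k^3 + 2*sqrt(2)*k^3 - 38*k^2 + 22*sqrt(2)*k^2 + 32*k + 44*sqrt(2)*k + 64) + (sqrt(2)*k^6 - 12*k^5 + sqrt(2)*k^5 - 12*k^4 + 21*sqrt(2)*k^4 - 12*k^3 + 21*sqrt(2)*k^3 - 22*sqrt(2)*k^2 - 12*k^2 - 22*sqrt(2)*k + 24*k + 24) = sqrt(2)*k^6 - 12*k^5 + sqrt(2)*k^5 - 12*k^4 + 22*sqrt(2)*k^4 - 31*k^3 + 23*sqrt(2)*k^3 - 50*k^2 + 22*sqrt(2)*k + 56*k + 88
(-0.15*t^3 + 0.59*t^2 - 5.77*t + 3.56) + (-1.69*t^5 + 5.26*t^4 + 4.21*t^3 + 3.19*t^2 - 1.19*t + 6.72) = -1.69*t^5 + 5.26*t^4 + 4.06*t^3 + 3.78*t^2 - 6.96*t + 10.28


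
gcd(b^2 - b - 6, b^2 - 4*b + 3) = b - 3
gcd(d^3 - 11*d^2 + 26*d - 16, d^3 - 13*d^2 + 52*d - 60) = d - 2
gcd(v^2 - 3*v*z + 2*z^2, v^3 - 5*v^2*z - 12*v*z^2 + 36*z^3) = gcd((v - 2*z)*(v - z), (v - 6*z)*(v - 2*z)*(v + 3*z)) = -v + 2*z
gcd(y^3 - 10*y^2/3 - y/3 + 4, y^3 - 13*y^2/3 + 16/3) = y^2 - y/3 - 4/3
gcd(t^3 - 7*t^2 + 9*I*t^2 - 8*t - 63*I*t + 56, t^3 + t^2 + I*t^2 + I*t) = t + I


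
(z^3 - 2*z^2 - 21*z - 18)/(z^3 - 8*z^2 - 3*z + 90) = (z + 1)/(z - 5)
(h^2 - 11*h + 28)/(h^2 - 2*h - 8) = (h - 7)/(h + 2)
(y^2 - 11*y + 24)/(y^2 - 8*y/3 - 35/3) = 3*(-y^2 + 11*y - 24)/(-3*y^2 + 8*y + 35)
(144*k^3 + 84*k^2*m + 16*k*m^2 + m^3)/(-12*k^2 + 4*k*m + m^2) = (-24*k^2 - 10*k*m - m^2)/(2*k - m)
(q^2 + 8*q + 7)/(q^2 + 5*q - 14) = (q + 1)/(q - 2)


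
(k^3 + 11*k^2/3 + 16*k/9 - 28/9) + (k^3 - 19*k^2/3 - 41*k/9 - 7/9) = 2*k^3 - 8*k^2/3 - 25*k/9 - 35/9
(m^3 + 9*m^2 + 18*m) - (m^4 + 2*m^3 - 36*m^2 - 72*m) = -m^4 - m^3 + 45*m^2 + 90*m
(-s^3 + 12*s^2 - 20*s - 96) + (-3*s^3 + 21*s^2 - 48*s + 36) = -4*s^3 + 33*s^2 - 68*s - 60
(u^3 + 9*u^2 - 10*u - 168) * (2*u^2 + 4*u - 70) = 2*u^5 + 22*u^4 - 54*u^3 - 1006*u^2 + 28*u + 11760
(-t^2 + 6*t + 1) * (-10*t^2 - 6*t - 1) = 10*t^4 - 54*t^3 - 45*t^2 - 12*t - 1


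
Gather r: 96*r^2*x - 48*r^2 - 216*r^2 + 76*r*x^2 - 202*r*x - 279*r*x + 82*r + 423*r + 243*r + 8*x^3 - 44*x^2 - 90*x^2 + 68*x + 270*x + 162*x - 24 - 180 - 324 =r^2*(96*x - 264) + r*(76*x^2 - 481*x + 748) + 8*x^3 - 134*x^2 + 500*x - 528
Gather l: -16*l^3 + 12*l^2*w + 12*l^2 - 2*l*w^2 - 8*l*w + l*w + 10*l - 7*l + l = -16*l^3 + l^2*(12*w + 12) + l*(-2*w^2 - 7*w + 4)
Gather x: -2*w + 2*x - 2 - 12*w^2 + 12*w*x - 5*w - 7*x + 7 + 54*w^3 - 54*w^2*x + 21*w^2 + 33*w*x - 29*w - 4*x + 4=54*w^3 + 9*w^2 - 36*w + x*(-54*w^2 + 45*w - 9) + 9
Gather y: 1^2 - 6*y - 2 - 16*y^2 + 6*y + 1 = -16*y^2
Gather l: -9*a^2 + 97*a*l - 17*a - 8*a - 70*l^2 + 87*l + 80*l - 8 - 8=-9*a^2 - 25*a - 70*l^2 + l*(97*a + 167) - 16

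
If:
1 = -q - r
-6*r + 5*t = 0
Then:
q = -5*t/6 - 1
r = 5*t/6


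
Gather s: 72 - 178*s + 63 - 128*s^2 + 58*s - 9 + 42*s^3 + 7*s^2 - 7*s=42*s^3 - 121*s^2 - 127*s + 126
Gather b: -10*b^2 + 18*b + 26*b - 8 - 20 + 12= -10*b^2 + 44*b - 16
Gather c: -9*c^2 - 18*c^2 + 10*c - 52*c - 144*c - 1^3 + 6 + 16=-27*c^2 - 186*c + 21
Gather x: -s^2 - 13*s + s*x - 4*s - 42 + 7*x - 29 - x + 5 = -s^2 - 17*s + x*(s + 6) - 66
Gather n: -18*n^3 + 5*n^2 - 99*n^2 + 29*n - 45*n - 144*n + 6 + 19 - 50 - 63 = -18*n^3 - 94*n^2 - 160*n - 88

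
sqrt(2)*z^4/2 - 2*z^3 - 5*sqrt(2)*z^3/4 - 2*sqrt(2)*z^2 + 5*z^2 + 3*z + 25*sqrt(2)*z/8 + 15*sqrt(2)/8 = (z - 3)*(z + 1/2)*(z - 5*sqrt(2)/2)*(sqrt(2)*z/2 + 1/2)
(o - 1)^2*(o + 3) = o^3 + o^2 - 5*o + 3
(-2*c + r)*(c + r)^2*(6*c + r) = -12*c^4 - 20*c^3*r - 3*c^2*r^2 + 6*c*r^3 + r^4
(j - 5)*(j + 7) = j^2 + 2*j - 35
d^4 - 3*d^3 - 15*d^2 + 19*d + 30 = (d - 5)*(d - 2)*(d + 1)*(d + 3)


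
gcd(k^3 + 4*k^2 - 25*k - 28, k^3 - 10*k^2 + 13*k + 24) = k + 1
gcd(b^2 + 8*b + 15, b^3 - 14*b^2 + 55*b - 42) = 1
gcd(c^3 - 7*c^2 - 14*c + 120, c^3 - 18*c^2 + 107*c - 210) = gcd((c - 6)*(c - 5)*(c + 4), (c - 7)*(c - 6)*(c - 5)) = c^2 - 11*c + 30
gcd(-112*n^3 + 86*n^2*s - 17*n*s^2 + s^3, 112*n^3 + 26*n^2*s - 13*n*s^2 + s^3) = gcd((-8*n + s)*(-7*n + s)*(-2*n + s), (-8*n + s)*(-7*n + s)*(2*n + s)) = 56*n^2 - 15*n*s + s^2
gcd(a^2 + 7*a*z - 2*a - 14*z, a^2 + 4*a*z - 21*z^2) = a + 7*z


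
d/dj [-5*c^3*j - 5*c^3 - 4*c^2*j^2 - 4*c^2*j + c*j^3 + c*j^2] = c*(-5*c^2 - 8*c*j - 4*c + 3*j^2 + 2*j)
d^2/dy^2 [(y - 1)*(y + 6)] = 2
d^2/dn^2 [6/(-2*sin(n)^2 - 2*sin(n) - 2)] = 3*(4*sin(n)^3 + 3*sin(n)^2 - 9*sin(n) - 7)*sin(n)/(sin(n)^2 + sin(n) + 1)^3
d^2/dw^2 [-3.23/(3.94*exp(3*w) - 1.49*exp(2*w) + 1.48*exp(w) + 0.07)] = (-3.23*(11.82*exp(2*w) - 2.98*exp(w) + 1.48)*(23.64*exp(2*w) - 5.96*exp(w) + 2.96)*exp(w) + (114.5358*exp(2*w) - 19.2508*exp(w) + 4.7804)*(3.94*exp(3*w) - 1.49*exp(2*w) + 1.48*exp(w) + 0.07))*exp(w)/(3.94*exp(3*w) - 1.49*exp(2*w) + 1.48*exp(w) + 0.07)^3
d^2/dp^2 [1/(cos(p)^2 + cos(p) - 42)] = (-4*sin(p)^4 + 171*sin(p)^2 - 153*cos(p)/4 - 3*cos(3*p)/4 - 81)/((cos(p) - 6)^3*(cos(p) + 7)^3)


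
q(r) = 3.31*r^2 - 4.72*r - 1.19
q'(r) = 6.62*r - 4.72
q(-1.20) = 9.24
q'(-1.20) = -12.66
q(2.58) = 8.67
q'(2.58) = 12.36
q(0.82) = -2.83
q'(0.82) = 0.71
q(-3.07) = 44.50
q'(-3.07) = -25.04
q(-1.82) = 18.36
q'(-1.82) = -16.77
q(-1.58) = 14.53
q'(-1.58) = -15.18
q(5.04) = 59.10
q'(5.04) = 28.64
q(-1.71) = 16.56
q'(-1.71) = -16.04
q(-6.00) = 146.29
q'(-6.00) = -44.44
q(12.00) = 418.81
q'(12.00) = 74.72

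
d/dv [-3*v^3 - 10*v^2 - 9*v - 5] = -9*v^2 - 20*v - 9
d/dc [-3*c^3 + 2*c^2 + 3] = c*(4 - 9*c)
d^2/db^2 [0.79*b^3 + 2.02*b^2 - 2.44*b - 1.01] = 4.74*b + 4.04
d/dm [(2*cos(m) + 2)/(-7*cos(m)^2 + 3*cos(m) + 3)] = -14*(cos(m) + 2)*sin(m)*cos(m)/(7*sin(m)^2 + 3*cos(m) - 4)^2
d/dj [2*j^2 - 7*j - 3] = 4*j - 7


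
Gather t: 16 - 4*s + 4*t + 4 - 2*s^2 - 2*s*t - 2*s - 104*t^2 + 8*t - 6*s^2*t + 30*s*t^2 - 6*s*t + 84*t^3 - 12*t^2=-2*s^2 - 6*s + 84*t^3 + t^2*(30*s - 116) + t*(-6*s^2 - 8*s + 12) + 20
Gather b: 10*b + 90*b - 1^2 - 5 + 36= 100*b + 30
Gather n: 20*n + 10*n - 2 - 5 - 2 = 30*n - 9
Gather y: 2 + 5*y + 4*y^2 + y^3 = y^3 + 4*y^2 + 5*y + 2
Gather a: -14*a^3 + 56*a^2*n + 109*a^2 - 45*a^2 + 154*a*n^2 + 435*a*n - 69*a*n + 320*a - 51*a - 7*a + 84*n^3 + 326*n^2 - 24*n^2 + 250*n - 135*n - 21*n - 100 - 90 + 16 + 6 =-14*a^3 + a^2*(56*n + 64) + a*(154*n^2 + 366*n + 262) + 84*n^3 + 302*n^2 + 94*n - 168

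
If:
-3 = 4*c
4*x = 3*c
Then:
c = -3/4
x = -9/16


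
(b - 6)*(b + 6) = b^2 - 36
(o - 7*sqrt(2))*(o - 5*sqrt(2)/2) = o^2 - 19*sqrt(2)*o/2 + 35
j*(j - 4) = j^2 - 4*j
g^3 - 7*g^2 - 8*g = g*(g - 8)*(g + 1)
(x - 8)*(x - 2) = x^2 - 10*x + 16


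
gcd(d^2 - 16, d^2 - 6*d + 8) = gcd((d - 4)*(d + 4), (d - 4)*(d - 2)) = d - 4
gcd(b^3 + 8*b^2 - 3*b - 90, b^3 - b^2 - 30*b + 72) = b^2 + 3*b - 18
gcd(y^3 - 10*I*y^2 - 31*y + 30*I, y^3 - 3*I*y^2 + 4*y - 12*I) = y^2 - 5*I*y - 6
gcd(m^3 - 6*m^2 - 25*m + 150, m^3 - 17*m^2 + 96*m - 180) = m^2 - 11*m + 30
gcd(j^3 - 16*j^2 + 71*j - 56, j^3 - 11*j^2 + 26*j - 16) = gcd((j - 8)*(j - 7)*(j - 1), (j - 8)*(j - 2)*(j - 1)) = j^2 - 9*j + 8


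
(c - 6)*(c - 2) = c^2 - 8*c + 12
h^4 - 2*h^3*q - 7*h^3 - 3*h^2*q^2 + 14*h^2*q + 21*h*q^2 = h*(h - 7)*(h - 3*q)*(h + q)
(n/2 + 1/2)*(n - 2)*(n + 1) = n^3/2 - 3*n/2 - 1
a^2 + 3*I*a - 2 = (a + I)*(a + 2*I)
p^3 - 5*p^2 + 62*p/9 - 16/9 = (p - 8/3)*(p - 2)*(p - 1/3)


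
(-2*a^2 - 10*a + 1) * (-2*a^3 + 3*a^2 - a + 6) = 4*a^5 + 14*a^4 - 30*a^3 + a^2 - 61*a + 6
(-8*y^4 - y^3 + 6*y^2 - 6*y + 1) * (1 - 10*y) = 80*y^5 + 2*y^4 - 61*y^3 + 66*y^2 - 16*y + 1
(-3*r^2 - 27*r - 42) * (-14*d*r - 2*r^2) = 42*d*r^3 + 378*d*r^2 + 588*d*r + 6*r^4 + 54*r^3 + 84*r^2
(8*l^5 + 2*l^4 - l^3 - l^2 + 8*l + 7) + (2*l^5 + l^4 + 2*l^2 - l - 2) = 10*l^5 + 3*l^4 - l^3 + l^2 + 7*l + 5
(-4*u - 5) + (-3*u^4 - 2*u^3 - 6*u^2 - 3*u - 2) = -3*u^4 - 2*u^3 - 6*u^2 - 7*u - 7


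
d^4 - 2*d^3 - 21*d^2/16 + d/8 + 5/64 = (d - 5/2)*(d - 1/4)*(d + 1/4)*(d + 1/2)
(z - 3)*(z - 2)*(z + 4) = z^3 - z^2 - 14*z + 24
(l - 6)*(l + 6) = l^2 - 36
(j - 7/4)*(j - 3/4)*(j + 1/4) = j^3 - 9*j^2/4 + 11*j/16 + 21/64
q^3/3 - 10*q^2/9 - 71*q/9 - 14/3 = (q/3 + 1)*(q - 7)*(q + 2/3)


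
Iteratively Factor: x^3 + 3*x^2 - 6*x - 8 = (x + 4)*(x^2 - x - 2) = (x + 1)*(x + 4)*(x - 2)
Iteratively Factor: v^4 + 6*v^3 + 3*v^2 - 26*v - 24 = (v + 4)*(v^3 + 2*v^2 - 5*v - 6) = (v - 2)*(v + 4)*(v^2 + 4*v + 3) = (v - 2)*(v + 1)*(v + 4)*(v + 3)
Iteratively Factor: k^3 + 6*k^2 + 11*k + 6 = (k + 1)*(k^2 + 5*k + 6) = (k + 1)*(k + 3)*(k + 2)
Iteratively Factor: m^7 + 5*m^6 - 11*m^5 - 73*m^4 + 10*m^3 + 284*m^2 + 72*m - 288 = (m - 2)*(m^6 + 7*m^5 + 3*m^4 - 67*m^3 - 124*m^2 + 36*m + 144) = (m - 2)*(m + 3)*(m^5 + 4*m^4 - 9*m^3 - 40*m^2 - 4*m + 48) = (m - 3)*(m - 2)*(m + 3)*(m^4 + 7*m^3 + 12*m^2 - 4*m - 16) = (m - 3)*(m - 2)*(m + 3)*(m + 4)*(m^3 + 3*m^2 - 4) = (m - 3)*(m - 2)*(m - 1)*(m + 3)*(m + 4)*(m^2 + 4*m + 4) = (m - 3)*(m - 2)*(m - 1)*(m + 2)*(m + 3)*(m + 4)*(m + 2)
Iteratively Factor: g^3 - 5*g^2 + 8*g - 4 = (g - 2)*(g^2 - 3*g + 2) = (g - 2)*(g - 1)*(g - 2)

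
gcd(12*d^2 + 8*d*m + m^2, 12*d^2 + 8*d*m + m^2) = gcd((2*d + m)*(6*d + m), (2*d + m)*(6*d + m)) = 12*d^2 + 8*d*m + m^2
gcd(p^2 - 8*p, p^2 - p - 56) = p - 8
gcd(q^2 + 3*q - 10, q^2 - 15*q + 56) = 1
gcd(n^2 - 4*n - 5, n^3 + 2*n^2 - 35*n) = n - 5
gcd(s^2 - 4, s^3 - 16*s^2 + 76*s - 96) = s - 2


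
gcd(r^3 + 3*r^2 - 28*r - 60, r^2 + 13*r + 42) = r + 6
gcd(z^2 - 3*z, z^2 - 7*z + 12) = z - 3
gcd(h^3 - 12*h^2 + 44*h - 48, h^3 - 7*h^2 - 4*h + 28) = h - 2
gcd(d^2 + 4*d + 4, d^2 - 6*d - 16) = d + 2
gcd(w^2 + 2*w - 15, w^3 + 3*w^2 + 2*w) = 1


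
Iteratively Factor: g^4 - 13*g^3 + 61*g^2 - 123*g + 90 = (g - 2)*(g^3 - 11*g^2 + 39*g - 45) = (g - 3)*(g - 2)*(g^2 - 8*g + 15) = (g - 3)^2*(g - 2)*(g - 5)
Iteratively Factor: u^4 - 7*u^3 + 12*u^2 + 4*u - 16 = (u - 2)*(u^3 - 5*u^2 + 2*u + 8) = (u - 4)*(u - 2)*(u^2 - u - 2) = (u - 4)*(u - 2)*(u + 1)*(u - 2)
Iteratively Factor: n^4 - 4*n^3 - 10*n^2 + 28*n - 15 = (n - 1)*(n^3 - 3*n^2 - 13*n + 15) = (n - 1)*(n + 3)*(n^2 - 6*n + 5) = (n - 1)^2*(n + 3)*(n - 5)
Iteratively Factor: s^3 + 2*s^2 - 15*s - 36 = (s + 3)*(s^2 - s - 12) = (s + 3)^2*(s - 4)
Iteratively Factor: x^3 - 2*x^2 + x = (x - 1)*(x^2 - x) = (x - 1)^2*(x)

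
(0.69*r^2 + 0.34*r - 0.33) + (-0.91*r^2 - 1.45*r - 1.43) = -0.22*r^2 - 1.11*r - 1.76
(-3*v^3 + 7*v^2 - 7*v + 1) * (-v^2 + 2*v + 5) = 3*v^5 - 13*v^4 + 6*v^3 + 20*v^2 - 33*v + 5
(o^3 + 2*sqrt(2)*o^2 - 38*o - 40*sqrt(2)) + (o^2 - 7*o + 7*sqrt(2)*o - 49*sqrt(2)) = o^3 + o^2 + 2*sqrt(2)*o^2 - 45*o + 7*sqrt(2)*o - 89*sqrt(2)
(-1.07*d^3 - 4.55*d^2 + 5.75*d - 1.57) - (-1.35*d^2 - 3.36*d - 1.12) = -1.07*d^3 - 3.2*d^2 + 9.11*d - 0.45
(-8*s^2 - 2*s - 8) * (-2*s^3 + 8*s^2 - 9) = 16*s^5 - 60*s^4 + 8*s^2 + 18*s + 72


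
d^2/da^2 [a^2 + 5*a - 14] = 2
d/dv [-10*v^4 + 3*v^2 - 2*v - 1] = -40*v^3 + 6*v - 2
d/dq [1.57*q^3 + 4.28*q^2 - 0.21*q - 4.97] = 4.71*q^2 + 8.56*q - 0.21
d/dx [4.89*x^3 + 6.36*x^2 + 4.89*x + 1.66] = 14.67*x^2 + 12.72*x + 4.89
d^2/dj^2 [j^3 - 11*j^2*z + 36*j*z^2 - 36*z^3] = 6*j - 22*z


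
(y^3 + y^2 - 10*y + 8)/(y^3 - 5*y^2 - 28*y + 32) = (y - 2)/(y - 8)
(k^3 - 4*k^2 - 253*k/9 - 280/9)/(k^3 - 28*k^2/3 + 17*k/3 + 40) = (k + 7/3)/(k - 3)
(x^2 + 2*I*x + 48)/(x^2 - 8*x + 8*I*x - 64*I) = (x - 6*I)/(x - 8)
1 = 1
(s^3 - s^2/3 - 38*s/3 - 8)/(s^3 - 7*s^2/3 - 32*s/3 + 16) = (3*s + 2)/(3*s - 4)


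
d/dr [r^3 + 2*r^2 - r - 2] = 3*r^2 + 4*r - 1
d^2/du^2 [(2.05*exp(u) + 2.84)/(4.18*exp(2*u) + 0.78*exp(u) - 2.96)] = (35.8184199999999*exp(4*u) + 191.802644*exp(3*u) + 179.964048*exp(2*u) + 147.015904*exp(u) + 24.518272)*exp(u)/(73.034632*exp(6*u) + 40.885416*exp(5*u) - 147.525576*exp(4*u) - 57.430152*exp(3*u) + 104.467872*exp(2*u) + 20.502144*exp(u) - 25.934336)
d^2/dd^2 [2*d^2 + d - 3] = 4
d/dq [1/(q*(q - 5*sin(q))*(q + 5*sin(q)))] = (-3*q^2 + 25*q*sin(2*q) + 25*sin(q)^2)/(q^2*(q - 5*sin(q))^2*(q + 5*sin(q))^2)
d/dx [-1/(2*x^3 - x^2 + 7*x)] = (6*x^2 - 2*x + 7)/(x^2*(2*x^2 - x + 7)^2)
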